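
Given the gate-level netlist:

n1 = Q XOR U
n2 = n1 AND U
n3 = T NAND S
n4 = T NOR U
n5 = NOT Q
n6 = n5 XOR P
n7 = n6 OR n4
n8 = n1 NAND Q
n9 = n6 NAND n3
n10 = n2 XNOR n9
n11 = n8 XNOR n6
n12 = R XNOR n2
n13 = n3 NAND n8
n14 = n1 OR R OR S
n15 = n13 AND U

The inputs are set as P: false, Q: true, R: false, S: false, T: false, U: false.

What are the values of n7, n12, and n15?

n7 = true, n12 = true, n15 = false

n1 = Q XOR U = true XOR false = true
n2 = n1 AND U = true AND false = false
n3 = T NAND S = false NAND false = true
n4 = T NOR U = false NOR false = true
n5 = NOT Q = NOT true = false
n6 = n5 XOR P = false XOR false = false
n7 = n6 OR n4 = false OR true = true
n8 = n1 NAND Q = true NAND true = false
n12 = R XNOR n2 = false XNOR false = true
n13 = n3 NAND n8 = true NAND false = true
n15 = n13 AND U = true AND false = false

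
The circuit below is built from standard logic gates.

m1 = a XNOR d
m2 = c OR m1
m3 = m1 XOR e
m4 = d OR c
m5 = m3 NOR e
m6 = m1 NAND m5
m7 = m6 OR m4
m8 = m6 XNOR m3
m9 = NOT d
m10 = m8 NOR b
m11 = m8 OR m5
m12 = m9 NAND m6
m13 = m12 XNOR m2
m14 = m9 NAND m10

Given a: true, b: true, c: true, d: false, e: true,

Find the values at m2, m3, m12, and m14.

m1 = a XNOR d = true XNOR false = false
m2 = c OR m1 = true OR false = true
m3 = m1 XOR e = false XOR true = true
m5 = m3 NOR e = true NOR true = false
m6 = m1 NAND m5 = false NAND false = true
m8 = m6 XNOR m3 = true XNOR true = true
m9 = NOT d = NOT false = true
m10 = m8 NOR b = true NOR true = false
m12 = m9 NAND m6 = true NAND true = false
m14 = m9 NAND m10 = true NAND false = true

m2 = true, m3 = true, m12 = false, m14 = true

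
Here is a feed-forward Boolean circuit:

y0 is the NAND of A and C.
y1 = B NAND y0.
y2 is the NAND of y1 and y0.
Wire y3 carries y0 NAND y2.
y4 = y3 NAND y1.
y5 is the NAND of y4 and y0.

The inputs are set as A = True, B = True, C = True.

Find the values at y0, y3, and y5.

y0 = A NAND C = True NAND True = False
y1 = B NAND y0 = True NAND False = True
y2 = y1 NAND y0 = True NAND False = True
y3 = y0 NAND y2 = False NAND True = True
y4 = y3 NAND y1 = True NAND True = False
y5 = y4 NAND y0 = False NAND False = True

y0 = False  y3 = True  y5 = True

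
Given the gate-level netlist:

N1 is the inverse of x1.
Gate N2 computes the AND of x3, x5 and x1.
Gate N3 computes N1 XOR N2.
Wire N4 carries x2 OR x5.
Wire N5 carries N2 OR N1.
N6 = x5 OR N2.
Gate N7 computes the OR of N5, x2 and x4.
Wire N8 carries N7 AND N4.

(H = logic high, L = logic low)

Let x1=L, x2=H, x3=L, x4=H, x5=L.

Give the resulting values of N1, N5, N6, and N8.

N1 = H  N5 = H  N6 = L  N8 = H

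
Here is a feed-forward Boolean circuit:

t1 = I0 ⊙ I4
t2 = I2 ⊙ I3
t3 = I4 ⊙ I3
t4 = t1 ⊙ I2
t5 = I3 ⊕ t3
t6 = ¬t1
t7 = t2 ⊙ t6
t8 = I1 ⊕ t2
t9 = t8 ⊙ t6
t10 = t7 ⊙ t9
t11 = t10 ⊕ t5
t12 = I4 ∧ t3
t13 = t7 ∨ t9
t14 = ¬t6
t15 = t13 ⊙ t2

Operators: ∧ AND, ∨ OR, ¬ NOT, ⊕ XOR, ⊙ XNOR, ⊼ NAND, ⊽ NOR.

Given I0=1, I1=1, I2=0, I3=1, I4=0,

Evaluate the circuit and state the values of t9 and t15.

t1 = I0 XNOR I4 = 1 XNOR 0 = 0
t2 = I2 XNOR I3 = 0 XNOR 1 = 0
t6 = NOT t1 = NOT 0 = 1
t7 = t2 XNOR t6 = 0 XNOR 1 = 0
t8 = I1 XOR t2 = 1 XOR 0 = 1
t9 = t8 XNOR t6 = 1 XNOR 1 = 1
t13 = t7 OR t9 = 0 OR 1 = 1
t15 = t13 XNOR t2 = 1 XNOR 0 = 0

t9 = 1  t15 = 0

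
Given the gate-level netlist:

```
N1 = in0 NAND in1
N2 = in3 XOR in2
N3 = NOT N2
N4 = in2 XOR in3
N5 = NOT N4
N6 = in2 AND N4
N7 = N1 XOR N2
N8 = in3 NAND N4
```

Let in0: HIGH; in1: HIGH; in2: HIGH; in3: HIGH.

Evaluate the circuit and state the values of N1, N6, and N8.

N1 = LOW  N6 = LOW  N8 = HIGH

N1 = in0 NAND in1 = HIGH NAND HIGH = LOW
N4 = in2 XOR in3 = HIGH XOR HIGH = LOW
N6 = in2 AND N4 = HIGH AND LOW = LOW
N8 = in3 NAND N4 = HIGH NAND LOW = HIGH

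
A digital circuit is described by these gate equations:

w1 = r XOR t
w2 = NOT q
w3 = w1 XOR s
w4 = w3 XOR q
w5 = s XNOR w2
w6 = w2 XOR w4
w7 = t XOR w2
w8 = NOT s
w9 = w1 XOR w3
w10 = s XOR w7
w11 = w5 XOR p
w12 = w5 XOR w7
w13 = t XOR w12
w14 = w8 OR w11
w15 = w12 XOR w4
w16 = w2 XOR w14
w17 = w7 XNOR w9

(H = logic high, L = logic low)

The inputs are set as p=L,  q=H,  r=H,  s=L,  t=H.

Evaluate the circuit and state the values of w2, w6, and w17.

w2 = L, w6 = H, w17 = L

w1 = r XOR t = H XOR H = L
w2 = NOT q = NOT H = L
w3 = w1 XOR s = L XOR L = L
w4 = w3 XOR q = L XOR H = H
w6 = w2 XOR w4 = L XOR H = H
w7 = t XOR w2 = H XOR L = H
w9 = w1 XOR w3 = L XOR L = L
w17 = w7 XNOR w9 = H XNOR L = L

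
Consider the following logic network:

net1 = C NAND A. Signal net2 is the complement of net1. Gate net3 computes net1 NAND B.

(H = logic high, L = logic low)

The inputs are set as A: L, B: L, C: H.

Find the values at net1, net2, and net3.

net1 = H  net2 = L  net3 = H

net1 = C NAND A = H NAND L = H
net2 = NOT net1 = NOT H = L
net3 = net1 NAND B = H NAND L = H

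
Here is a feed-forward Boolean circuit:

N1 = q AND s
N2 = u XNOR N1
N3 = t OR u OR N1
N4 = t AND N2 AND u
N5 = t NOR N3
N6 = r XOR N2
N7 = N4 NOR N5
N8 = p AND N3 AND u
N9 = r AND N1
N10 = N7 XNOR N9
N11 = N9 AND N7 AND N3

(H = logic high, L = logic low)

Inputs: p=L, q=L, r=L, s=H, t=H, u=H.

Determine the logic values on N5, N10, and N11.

N5 = L, N10 = L, N11 = L

N1 = q AND s = L AND H = L
N2 = u XNOR N1 = H XNOR L = L
N3 = t OR u OR N1 = H OR H OR L = H
N4 = t AND N2 AND u = H AND L AND H = L
N5 = t NOR N3 = H NOR H = L
N7 = N4 NOR N5 = L NOR L = H
N9 = r AND N1 = L AND L = L
N10 = N7 XNOR N9 = H XNOR L = L
N11 = N9 AND N7 AND N3 = L AND H AND H = L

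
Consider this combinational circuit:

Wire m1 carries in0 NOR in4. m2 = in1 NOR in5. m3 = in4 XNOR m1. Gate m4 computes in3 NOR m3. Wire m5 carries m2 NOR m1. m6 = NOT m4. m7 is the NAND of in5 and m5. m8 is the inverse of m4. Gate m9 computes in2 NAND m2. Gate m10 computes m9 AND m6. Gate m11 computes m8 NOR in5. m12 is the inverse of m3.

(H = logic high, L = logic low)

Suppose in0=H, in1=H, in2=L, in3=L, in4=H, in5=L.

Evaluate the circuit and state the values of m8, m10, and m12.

m8 = L, m10 = L, m12 = H

m1 = in0 NOR in4 = H NOR H = L
m2 = in1 NOR in5 = H NOR L = L
m3 = in4 XNOR m1 = H XNOR L = L
m4 = in3 NOR m3 = L NOR L = H
m6 = NOT m4 = NOT H = L
m8 = NOT m4 = NOT H = L
m9 = in2 NAND m2 = L NAND L = H
m10 = m9 AND m6 = H AND L = L
m12 = NOT m3 = NOT L = H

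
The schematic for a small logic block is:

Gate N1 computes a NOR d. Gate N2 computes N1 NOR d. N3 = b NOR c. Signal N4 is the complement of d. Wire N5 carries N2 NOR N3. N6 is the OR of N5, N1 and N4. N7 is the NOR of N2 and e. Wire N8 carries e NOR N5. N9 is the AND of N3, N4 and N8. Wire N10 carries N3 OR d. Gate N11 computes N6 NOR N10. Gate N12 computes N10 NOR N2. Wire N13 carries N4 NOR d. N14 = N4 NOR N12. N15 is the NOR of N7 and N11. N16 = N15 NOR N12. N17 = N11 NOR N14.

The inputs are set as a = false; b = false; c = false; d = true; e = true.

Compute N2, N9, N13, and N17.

N2 = false  N9 = false  N13 = false  N17 = false

N1 = a NOR d = false NOR true = false
N2 = N1 NOR d = false NOR true = false
N3 = b NOR c = false NOR false = true
N4 = NOT d = NOT true = false
N5 = N2 NOR N3 = false NOR true = false
N6 = N5 OR N1 OR N4 = false OR false OR false = false
N8 = e NOR N5 = true NOR false = false
N9 = N3 AND N4 AND N8 = true AND false AND false = false
N10 = N3 OR d = true OR true = true
N11 = N6 NOR N10 = false NOR true = false
N12 = N10 NOR N2 = true NOR false = false
N13 = N4 NOR d = false NOR true = false
N14 = N4 NOR N12 = false NOR false = true
N17 = N11 NOR N14 = false NOR true = false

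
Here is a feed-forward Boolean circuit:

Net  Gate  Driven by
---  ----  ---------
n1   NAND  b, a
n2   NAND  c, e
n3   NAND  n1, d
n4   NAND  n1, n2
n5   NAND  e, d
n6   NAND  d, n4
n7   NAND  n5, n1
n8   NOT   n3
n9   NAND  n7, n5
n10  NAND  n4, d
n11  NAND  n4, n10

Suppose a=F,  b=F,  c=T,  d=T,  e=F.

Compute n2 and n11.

n1 = b NAND a = F NAND F = T
n2 = c NAND e = T NAND F = T
n4 = n1 NAND n2 = T NAND T = F
n10 = n4 NAND d = F NAND T = T
n11 = n4 NAND n10 = F NAND T = T

n2 = T  n11 = T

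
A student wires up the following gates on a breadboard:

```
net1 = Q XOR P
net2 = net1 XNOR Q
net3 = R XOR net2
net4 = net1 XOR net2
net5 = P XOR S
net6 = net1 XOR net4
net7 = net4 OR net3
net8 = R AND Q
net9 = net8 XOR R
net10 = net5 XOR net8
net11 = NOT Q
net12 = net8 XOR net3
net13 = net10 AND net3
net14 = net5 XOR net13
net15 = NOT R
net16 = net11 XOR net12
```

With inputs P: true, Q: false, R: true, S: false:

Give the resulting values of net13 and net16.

net13 = true  net16 = false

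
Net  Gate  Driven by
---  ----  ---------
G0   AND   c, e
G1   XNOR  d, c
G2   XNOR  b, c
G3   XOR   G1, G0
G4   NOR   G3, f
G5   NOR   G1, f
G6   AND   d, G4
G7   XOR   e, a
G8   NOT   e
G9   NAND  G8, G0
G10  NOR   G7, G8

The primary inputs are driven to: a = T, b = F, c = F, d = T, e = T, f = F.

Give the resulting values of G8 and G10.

G8 = F, G10 = T

G7 = e XOR a = T XOR T = F
G8 = NOT e = NOT T = F
G10 = G7 NOR G8 = F NOR F = T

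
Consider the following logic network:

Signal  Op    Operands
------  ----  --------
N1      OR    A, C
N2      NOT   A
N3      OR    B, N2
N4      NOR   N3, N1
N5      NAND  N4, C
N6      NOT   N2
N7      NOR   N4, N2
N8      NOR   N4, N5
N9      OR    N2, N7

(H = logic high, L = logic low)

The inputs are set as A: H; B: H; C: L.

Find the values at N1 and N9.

N1 = H  N9 = H

N1 = A OR C = H OR L = H
N2 = NOT A = NOT H = L
N3 = B OR N2 = H OR L = H
N4 = N3 NOR N1 = H NOR H = L
N7 = N4 NOR N2 = L NOR L = H
N9 = N2 OR N7 = L OR H = H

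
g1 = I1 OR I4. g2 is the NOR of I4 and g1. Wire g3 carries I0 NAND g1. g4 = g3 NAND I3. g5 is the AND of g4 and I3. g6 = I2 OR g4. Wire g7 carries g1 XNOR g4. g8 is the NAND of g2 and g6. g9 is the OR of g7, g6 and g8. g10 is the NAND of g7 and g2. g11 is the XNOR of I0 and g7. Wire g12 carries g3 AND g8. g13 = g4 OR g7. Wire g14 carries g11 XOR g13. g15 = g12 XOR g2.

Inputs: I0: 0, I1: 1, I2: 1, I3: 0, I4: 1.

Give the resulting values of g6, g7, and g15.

g1 = I1 OR I4 = 1 OR 1 = 1
g2 = I4 NOR g1 = 1 NOR 1 = 0
g3 = I0 NAND g1 = 0 NAND 1 = 1
g4 = g3 NAND I3 = 1 NAND 0 = 1
g6 = I2 OR g4 = 1 OR 1 = 1
g7 = g1 XNOR g4 = 1 XNOR 1 = 1
g8 = g2 NAND g6 = 0 NAND 1 = 1
g12 = g3 AND g8 = 1 AND 1 = 1
g15 = g12 XOR g2 = 1 XOR 0 = 1

g6 = 1, g7 = 1, g15 = 1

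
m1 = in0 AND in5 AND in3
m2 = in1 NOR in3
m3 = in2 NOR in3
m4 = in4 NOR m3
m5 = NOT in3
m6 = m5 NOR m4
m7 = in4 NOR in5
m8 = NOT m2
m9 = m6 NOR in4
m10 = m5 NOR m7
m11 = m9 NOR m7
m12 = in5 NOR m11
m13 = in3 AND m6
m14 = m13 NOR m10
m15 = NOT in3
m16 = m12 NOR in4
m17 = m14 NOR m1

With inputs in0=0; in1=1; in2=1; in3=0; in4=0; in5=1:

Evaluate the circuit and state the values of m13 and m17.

m13 = 0  m17 = 0

m1 = in0 AND in5 AND in3 = 0 AND 1 AND 0 = 0
m3 = in2 NOR in3 = 1 NOR 0 = 0
m4 = in4 NOR m3 = 0 NOR 0 = 1
m5 = NOT in3 = NOT 0 = 1
m6 = m5 NOR m4 = 1 NOR 1 = 0
m7 = in4 NOR in5 = 0 NOR 1 = 0
m10 = m5 NOR m7 = 1 NOR 0 = 0
m13 = in3 AND m6 = 0 AND 0 = 0
m14 = m13 NOR m10 = 0 NOR 0 = 1
m17 = m14 NOR m1 = 1 NOR 0 = 0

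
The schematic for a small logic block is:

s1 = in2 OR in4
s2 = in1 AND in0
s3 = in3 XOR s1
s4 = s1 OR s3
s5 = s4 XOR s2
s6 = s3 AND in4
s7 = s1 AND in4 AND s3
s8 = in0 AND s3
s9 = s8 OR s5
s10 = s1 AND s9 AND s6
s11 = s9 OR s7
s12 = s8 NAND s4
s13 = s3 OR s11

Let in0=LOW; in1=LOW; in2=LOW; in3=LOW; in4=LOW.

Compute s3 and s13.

s3 = LOW, s13 = LOW

s1 = in2 OR in4 = LOW OR LOW = LOW
s2 = in1 AND in0 = LOW AND LOW = LOW
s3 = in3 XOR s1 = LOW XOR LOW = LOW
s4 = s1 OR s3 = LOW OR LOW = LOW
s5 = s4 XOR s2 = LOW XOR LOW = LOW
s7 = s1 AND in4 AND s3 = LOW AND LOW AND LOW = LOW
s8 = in0 AND s3 = LOW AND LOW = LOW
s9 = s8 OR s5 = LOW OR LOW = LOW
s11 = s9 OR s7 = LOW OR LOW = LOW
s13 = s3 OR s11 = LOW OR LOW = LOW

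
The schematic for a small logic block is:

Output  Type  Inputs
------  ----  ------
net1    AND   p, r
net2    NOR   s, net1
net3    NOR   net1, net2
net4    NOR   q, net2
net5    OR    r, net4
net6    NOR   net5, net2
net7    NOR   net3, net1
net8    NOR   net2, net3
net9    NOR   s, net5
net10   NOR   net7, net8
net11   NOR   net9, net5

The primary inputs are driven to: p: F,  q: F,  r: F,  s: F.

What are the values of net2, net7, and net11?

net2 = T, net7 = T, net11 = F

net1 = p AND r = F AND F = F
net2 = s NOR net1 = F NOR F = T
net3 = net1 NOR net2 = F NOR T = F
net4 = q NOR net2 = F NOR T = F
net5 = r OR net4 = F OR F = F
net7 = net3 NOR net1 = F NOR F = T
net9 = s NOR net5 = F NOR F = T
net11 = net9 NOR net5 = T NOR F = F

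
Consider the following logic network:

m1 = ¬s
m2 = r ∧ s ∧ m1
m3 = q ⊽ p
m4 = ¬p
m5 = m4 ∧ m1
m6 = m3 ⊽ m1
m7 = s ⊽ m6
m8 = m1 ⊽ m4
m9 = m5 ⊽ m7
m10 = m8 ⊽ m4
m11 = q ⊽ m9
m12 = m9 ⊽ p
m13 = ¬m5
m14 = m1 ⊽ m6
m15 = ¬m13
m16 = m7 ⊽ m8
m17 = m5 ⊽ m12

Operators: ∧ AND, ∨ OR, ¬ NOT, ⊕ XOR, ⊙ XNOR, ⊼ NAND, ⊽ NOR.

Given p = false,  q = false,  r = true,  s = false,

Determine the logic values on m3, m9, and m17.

m3 = true, m9 = false, m17 = false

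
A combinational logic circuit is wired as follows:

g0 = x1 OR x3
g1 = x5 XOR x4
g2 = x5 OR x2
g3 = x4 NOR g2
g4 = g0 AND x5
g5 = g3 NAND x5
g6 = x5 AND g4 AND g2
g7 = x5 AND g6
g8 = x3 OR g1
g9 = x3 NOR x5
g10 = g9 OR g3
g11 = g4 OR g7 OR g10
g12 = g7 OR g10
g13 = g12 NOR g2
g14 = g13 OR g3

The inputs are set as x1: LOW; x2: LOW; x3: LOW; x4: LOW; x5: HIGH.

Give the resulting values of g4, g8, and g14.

g4 = LOW  g8 = HIGH  g14 = LOW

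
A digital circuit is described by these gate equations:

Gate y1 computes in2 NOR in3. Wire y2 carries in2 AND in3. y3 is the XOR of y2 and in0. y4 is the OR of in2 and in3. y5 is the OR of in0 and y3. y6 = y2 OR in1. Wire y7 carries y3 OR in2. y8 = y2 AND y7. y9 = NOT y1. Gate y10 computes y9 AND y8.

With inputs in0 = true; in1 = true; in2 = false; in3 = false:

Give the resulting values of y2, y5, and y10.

y1 = in2 NOR in3 = false NOR false = true
y2 = in2 AND in3 = false AND false = false
y3 = y2 XOR in0 = false XOR true = true
y5 = in0 OR y3 = true OR true = true
y7 = y3 OR in2 = true OR false = true
y8 = y2 AND y7 = false AND true = false
y9 = NOT y1 = NOT true = false
y10 = y9 AND y8 = false AND false = false

y2 = false, y5 = true, y10 = false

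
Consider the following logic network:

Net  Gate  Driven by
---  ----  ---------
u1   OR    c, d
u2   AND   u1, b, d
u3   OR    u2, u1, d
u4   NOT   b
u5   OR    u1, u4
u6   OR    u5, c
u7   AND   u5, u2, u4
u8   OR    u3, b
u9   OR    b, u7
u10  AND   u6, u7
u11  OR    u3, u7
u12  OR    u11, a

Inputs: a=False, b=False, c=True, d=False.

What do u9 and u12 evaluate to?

u9 = False, u12 = True

u1 = c OR d = True OR False = True
u2 = u1 AND b AND d = True AND False AND False = False
u3 = u2 OR u1 OR d = False OR True OR False = True
u4 = NOT b = NOT False = True
u5 = u1 OR u4 = True OR True = True
u7 = u5 AND u2 AND u4 = True AND False AND True = False
u9 = b OR u7 = False OR False = False
u11 = u3 OR u7 = True OR False = True
u12 = u11 OR a = True OR False = True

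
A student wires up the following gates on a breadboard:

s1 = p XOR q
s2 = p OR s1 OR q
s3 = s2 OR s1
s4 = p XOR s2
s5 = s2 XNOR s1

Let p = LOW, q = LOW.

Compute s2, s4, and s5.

s1 = p XOR q = LOW XOR LOW = LOW
s2 = p OR s1 OR q = LOW OR LOW OR LOW = LOW
s4 = p XOR s2 = LOW XOR LOW = LOW
s5 = s2 XNOR s1 = LOW XNOR LOW = HIGH

s2 = LOW, s4 = LOW, s5 = HIGH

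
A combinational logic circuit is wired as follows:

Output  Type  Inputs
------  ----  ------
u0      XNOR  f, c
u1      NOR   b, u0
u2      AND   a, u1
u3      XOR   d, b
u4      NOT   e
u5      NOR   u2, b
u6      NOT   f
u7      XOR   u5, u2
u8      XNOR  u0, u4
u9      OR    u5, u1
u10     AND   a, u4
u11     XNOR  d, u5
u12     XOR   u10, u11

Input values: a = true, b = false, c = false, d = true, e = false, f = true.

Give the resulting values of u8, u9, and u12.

u8 = false  u9 = true  u12 = true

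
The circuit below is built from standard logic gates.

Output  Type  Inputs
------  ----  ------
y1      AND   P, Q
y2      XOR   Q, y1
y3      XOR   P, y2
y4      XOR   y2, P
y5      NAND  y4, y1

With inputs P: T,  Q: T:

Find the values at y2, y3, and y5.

y1 = P AND Q = T AND T = T
y2 = Q XOR y1 = T XOR T = F
y3 = P XOR y2 = T XOR F = T
y4 = y2 XOR P = F XOR T = T
y5 = y4 NAND y1 = T NAND T = F

y2 = F  y3 = T  y5 = F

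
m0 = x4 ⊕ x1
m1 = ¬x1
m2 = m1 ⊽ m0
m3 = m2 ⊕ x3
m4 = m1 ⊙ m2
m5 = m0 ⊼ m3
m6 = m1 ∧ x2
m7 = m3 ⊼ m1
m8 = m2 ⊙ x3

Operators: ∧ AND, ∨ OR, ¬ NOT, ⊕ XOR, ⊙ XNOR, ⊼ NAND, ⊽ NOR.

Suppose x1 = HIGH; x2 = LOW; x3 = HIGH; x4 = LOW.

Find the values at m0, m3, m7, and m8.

m0 = x4 XOR x1 = LOW XOR HIGH = HIGH
m1 = NOT x1 = NOT HIGH = LOW
m2 = m1 NOR m0 = LOW NOR HIGH = LOW
m3 = m2 XOR x3 = LOW XOR HIGH = HIGH
m7 = m3 NAND m1 = HIGH NAND LOW = HIGH
m8 = m2 XNOR x3 = LOW XNOR HIGH = LOW

m0 = HIGH, m3 = HIGH, m7 = HIGH, m8 = LOW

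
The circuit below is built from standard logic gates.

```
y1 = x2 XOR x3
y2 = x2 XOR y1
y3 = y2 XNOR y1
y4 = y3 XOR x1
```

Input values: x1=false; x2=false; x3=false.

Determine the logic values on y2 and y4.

y1 = x2 XOR x3 = false XOR false = false
y2 = x2 XOR y1 = false XOR false = false
y3 = y2 XNOR y1 = false XNOR false = true
y4 = y3 XOR x1 = true XOR false = true

y2 = false  y4 = true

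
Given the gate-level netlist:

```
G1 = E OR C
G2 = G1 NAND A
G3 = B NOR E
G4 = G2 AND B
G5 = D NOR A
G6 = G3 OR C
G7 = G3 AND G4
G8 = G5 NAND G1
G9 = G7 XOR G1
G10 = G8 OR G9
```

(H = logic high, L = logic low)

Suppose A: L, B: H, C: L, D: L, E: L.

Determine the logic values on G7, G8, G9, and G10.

G7 = L  G8 = H  G9 = L  G10 = H

G1 = E OR C = L OR L = L
G2 = G1 NAND A = L NAND L = H
G3 = B NOR E = H NOR L = L
G4 = G2 AND B = H AND H = H
G5 = D NOR A = L NOR L = H
G7 = G3 AND G4 = L AND H = L
G8 = G5 NAND G1 = H NAND L = H
G9 = G7 XOR G1 = L XOR L = L
G10 = G8 OR G9 = H OR L = H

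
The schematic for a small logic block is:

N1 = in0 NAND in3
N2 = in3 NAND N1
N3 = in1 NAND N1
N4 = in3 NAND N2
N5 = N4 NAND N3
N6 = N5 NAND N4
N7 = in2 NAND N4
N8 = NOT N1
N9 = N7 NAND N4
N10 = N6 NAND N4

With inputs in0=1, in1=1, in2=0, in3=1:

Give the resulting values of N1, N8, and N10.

N1 = in0 NAND in3 = 1 NAND 1 = 0
N2 = in3 NAND N1 = 1 NAND 0 = 1
N3 = in1 NAND N1 = 1 NAND 0 = 1
N4 = in3 NAND N2 = 1 NAND 1 = 0
N5 = N4 NAND N3 = 0 NAND 1 = 1
N6 = N5 NAND N4 = 1 NAND 0 = 1
N8 = NOT N1 = NOT 0 = 1
N10 = N6 NAND N4 = 1 NAND 0 = 1

N1 = 0, N8 = 1, N10 = 1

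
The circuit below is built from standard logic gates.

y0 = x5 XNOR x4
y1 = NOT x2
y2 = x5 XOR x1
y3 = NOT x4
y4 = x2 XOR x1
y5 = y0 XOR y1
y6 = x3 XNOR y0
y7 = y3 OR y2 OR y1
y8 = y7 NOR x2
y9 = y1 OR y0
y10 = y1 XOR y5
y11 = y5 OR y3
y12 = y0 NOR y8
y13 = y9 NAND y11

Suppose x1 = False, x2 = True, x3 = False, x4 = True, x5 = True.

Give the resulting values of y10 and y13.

y10 = True  y13 = False

y0 = x5 XNOR x4 = True XNOR True = True
y1 = NOT x2 = NOT True = False
y3 = NOT x4 = NOT True = False
y5 = y0 XOR y1 = True XOR False = True
y9 = y1 OR y0 = False OR True = True
y10 = y1 XOR y5 = False XOR True = True
y11 = y5 OR y3 = True OR False = True
y13 = y9 NAND y11 = True NAND True = False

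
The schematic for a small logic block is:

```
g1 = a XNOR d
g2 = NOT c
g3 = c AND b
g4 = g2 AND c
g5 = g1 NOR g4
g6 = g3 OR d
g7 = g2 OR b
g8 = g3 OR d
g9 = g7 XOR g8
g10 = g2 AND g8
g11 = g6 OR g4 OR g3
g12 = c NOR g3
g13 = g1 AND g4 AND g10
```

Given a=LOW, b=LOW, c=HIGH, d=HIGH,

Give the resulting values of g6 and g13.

g6 = HIGH; g13 = LOW

g1 = a XNOR d = LOW XNOR HIGH = LOW
g2 = NOT c = NOT HIGH = LOW
g3 = c AND b = HIGH AND LOW = LOW
g4 = g2 AND c = LOW AND HIGH = LOW
g6 = g3 OR d = LOW OR HIGH = HIGH
g8 = g3 OR d = LOW OR HIGH = HIGH
g10 = g2 AND g8 = LOW AND HIGH = LOW
g13 = g1 AND g4 AND g10 = LOW AND LOW AND LOW = LOW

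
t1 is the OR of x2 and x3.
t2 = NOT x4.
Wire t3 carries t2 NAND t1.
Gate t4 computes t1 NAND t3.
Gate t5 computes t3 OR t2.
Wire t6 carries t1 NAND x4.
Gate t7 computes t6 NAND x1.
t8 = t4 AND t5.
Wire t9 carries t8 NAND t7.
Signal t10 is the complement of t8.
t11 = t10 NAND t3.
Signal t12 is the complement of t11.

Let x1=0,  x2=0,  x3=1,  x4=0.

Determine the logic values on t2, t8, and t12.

t1 = x2 OR x3 = 0 OR 1 = 1
t2 = NOT x4 = NOT 0 = 1
t3 = t2 NAND t1 = 1 NAND 1 = 0
t4 = t1 NAND t3 = 1 NAND 0 = 1
t5 = t3 OR t2 = 0 OR 1 = 1
t8 = t4 AND t5 = 1 AND 1 = 1
t10 = NOT t8 = NOT 1 = 0
t11 = t10 NAND t3 = 0 NAND 0 = 1
t12 = NOT t11 = NOT 1 = 0

t2 = 1, t8 = 1, t12 = 0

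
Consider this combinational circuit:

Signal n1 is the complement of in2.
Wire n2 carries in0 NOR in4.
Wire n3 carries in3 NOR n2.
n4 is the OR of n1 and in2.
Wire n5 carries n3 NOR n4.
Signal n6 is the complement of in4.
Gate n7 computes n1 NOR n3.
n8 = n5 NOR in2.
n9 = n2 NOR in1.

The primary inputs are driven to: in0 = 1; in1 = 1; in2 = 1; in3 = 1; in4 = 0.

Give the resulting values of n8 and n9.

n8 = 0, n9 = 0

n1 = NOT in2 = NOT 1 = 0
n2 = in0 NOR in4 = 1 NOR 0 = 0
n3 = in3 NOR n2 = 1 NOR 0 = 0
n4 = n1 OR in2 = 0 OR 1 = 1
n5 = n3 NOR n4 = 0 NOR 1 = 0
n8 = n5 NOR in2 = 0 NOR 1 = 0
n9 = n2 NOR in1 = 0 NOR 1 = 0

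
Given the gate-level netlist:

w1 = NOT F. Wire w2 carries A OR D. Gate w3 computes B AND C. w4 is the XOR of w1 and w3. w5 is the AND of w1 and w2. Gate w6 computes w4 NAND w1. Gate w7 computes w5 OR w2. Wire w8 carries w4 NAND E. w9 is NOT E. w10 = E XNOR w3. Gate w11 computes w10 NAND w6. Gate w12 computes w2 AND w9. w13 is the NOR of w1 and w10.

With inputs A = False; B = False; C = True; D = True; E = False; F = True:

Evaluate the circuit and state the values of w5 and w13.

w5 = False; w13 = False

w1 = NOT F = NOT True = False
w2 = A OR D = False OR True = True
w3 = B AND C = False AND True = False
w5 = w1 AND w2 = False AND True = False
w10 = E XNOR w3 = False XNOR False = True
w13 = w1 NOR w10 = False NOR True = False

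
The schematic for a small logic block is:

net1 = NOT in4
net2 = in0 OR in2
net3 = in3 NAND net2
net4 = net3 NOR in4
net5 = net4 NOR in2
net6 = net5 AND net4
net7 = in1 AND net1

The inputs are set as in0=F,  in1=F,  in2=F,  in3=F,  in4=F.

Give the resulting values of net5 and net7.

net5 = T  net7 = F

net1 = NOT in4 = NOT F = T
net2 = in0 OR in2 = F OR F = F
net3 = in3 NAND net2 = F NAND F = T
net4 = net3 NOR in4 = T NOR F = F
net5 = net4 NOR in2 = F NOR F = T
net7 = in1 AND net1 = F AND T = F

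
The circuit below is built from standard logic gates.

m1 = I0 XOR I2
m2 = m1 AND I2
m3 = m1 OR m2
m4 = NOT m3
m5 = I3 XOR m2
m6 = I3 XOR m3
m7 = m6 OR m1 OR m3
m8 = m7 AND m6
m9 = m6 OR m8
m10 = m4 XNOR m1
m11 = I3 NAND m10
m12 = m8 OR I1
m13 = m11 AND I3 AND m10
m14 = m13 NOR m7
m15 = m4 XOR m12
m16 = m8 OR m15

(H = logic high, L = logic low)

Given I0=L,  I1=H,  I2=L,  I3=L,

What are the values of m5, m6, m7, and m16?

m5 = L, m6 = L, m7 = L, m16 = L

m1 = I0 XOR I2 = L XOR L = L
m2 = m1 AND I2 = L AND L = L
m3 = m1 OR m2 = L OR L = L
m4 = NOT m3 = NOT L = H
m5 = I3 XOR m2 = L XOR L = L
m6 = I3 XOR m3 = L XOR L = L
m7 = m6 OR m1 OR m3 = L OR L OR L = L
m8 = m7 AND m6 = L AND L = L
m12 = m8 OR I1 = L OR H = H
m15 = m4 XOR m12 = H XOR H = L
m16 = m8 OR m15 = L OR L = L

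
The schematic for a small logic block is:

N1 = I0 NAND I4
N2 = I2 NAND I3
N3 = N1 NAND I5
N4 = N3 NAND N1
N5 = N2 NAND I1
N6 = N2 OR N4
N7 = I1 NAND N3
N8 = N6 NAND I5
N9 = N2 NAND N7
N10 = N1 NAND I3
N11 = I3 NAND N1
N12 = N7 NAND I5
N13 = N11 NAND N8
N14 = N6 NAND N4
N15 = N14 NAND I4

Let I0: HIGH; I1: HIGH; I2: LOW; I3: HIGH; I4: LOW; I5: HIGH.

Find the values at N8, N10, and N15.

N1 = I0 NAND I4 = HIGH NAND LOW = HIGH
N2 = I2 NAND I3 = LOW NAND HIGH = HIGH
N3 = N1 NAND I5 = HIGH NAND HIGH = LOW
N4 = N3 NAND N1 = LOW NAND HIGH = HIGH
N6 = N2 OR N4 = HIGH OR HIGH = HIGH
N8 = N6 NAND I5 = HIGH NAND HIGH = LOW
N10 = N1 NAND I3 = HIGH NAND HIGH = LOW
N14 = N6 NAND N4 = HIGH NAND HIGH = LOW
N15 = N14 NAND I4 = LOW NAND LOW = HIGH

N8 = LOW; N10 = LOW; N15 = HIGH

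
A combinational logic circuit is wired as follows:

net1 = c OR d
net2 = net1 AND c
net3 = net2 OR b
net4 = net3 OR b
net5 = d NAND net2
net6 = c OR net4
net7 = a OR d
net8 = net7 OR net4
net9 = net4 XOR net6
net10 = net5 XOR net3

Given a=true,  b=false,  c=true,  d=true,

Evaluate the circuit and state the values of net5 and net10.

net1 = c OR d = true OR true = true
net2 = net1 AND c = true AND true = true
net3 = net2 OR b = true OR false = true
net5 = d NAND net2 = true NAND true = false
net10 = net5 XOR net3 = false XOR true = true

net5 = false, net10 = true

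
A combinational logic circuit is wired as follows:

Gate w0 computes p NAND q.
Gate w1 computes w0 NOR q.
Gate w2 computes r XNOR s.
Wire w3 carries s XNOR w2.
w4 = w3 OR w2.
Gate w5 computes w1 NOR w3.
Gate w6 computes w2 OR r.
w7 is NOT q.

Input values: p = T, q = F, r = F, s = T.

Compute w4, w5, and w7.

w4 = F, w5 = T, w7 = T

w0 = p NAND q = T NAND F = T
w1 = w0 NOR q = T NOR F = F
w2 = r XNOR s = F XNOR T = F
w3 = s XNOR w2 = T XNOR F = F
w4 = w3 OR w2 = F OR F = F
w5 = w1 NOR w3 = F NOR F = T
w7 = NOT q = NOT F = T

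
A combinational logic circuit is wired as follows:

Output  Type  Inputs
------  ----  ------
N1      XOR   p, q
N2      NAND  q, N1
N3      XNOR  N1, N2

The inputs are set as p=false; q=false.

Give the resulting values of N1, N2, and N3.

N1 = p XOR q = false XOR false = false
N2 = q NAND N1 = false NAND false = true
N3 = N1 XNOR N2 = false XNOR true = false

N1 = false, N2 = true, N3 = false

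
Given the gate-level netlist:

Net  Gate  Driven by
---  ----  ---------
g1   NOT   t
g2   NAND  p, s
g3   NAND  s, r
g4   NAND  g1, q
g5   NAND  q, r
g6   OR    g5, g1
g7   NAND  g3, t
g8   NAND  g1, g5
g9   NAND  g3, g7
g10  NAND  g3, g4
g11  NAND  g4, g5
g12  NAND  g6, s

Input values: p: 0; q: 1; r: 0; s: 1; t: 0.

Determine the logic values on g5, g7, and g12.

g5 = 1  g7 = 1  g12 = 0

g1 = NOT t = NOT 0 = 1
g3 = s NAND r = 1 NAND 0 = 1
g5 = q NAND r = 1 NAND 0 = 1
g6 = g5 OR g1 = 1 OR 1 = 1
g7 = g3 NAND t = 1 NAND 0 = 1
g12 = g6 NAND s = 1 NAND 1 = 0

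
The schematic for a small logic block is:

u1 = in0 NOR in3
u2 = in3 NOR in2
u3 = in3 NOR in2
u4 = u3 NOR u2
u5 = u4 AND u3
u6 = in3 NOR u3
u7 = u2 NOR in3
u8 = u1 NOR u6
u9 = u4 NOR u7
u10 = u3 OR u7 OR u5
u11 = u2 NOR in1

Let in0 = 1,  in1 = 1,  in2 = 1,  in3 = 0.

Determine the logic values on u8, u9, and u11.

u1 = in0 NOR in3 = 1 NOR 0 = 0
u2 = in3 NOR in2 = 0 NOR 1 = 0
u3 = in3 NOR in2 = 0 NOR 1 = 0
u4 = u3 NOR u2 = 0 NOR 0 = 1
u6 = in3 NOR u3 = 0 NOR 0 = 1
u7 = u2 NOR in3 = 0 NOR 0 = 1
u8 = u1 NOR u6 = 0 NOR 1 = 0
u9 = u4 NOR u7 = 1 NOR 1 = 0
u11 = u2 NOR in1 = 0 NOR 1 = 0

u8 = 0, u9 = 0, u11 = 0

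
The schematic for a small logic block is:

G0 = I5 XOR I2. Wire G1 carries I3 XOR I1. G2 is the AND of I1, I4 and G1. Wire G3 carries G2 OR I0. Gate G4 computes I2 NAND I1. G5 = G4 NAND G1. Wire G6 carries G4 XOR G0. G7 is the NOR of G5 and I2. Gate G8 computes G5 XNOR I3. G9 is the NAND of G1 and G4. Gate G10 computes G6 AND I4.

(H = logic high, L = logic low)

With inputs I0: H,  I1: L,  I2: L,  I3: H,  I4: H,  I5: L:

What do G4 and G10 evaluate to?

G4 = H  G10 = H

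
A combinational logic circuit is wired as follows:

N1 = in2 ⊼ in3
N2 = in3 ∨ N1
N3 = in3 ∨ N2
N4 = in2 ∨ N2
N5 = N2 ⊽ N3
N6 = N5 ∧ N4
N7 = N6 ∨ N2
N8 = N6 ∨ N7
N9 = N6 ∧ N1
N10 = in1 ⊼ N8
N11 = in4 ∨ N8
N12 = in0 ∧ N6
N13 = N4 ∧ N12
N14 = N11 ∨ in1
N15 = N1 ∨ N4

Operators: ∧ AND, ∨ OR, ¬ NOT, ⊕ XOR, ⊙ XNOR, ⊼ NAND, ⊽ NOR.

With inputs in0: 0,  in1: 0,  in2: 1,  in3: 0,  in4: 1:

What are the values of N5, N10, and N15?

N5 = 0  N10 = 1  N15 = 1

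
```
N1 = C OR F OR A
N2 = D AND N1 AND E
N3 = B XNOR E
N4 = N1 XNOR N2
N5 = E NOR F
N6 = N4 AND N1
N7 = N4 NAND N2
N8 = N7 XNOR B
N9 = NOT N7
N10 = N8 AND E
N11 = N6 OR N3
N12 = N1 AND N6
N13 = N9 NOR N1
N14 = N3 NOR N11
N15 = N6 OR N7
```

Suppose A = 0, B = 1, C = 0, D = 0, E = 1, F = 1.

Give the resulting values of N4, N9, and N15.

N4 = 0  N9 = 0  N15 = 1

N1 = C OR F OR A = 0 OR 1 OR 0 = 1
N2 = D AND N1 AND E = 0 AND 1 AND 1 = 0
N4 = N1 XNOR N2 = 1 XNOR 0 = 0
N6 = N4 AND N1 = 0 AND 1 = 0
N7 = N4 NAND N2 = 0 NAND 0 = 1
N9 = NOT N7 = NOT 1 = 0
N15 = N6 OR N7 = 0 OR 1 = 1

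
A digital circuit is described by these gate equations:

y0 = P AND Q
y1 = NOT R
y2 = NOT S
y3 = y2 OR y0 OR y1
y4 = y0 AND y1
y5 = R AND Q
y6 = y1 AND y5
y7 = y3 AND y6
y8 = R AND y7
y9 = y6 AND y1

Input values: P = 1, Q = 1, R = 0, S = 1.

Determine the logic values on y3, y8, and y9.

y3 = 1  y8 = 0  y9 = 0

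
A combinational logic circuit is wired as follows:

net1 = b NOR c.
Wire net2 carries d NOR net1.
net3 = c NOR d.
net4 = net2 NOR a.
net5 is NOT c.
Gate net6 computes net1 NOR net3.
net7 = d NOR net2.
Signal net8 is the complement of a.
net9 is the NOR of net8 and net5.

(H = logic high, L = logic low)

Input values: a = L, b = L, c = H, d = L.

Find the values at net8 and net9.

net8 = H, net9 = L

net5 = NOT c = NOT H = L
net8 = NOT a = NOT L = H
net9 = net8 NOR net5 = H NOR L = L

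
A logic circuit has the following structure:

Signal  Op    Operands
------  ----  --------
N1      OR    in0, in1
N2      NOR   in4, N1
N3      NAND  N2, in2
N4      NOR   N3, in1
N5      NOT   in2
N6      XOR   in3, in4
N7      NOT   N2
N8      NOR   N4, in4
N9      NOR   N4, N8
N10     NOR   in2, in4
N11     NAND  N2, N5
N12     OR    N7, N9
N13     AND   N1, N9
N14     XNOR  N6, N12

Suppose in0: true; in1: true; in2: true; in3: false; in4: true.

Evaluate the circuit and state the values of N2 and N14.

N2 = false, N14 = true

N1 = in0 OR in1 = true OR true = true
N2 = in4 NOR N1 = true NOR true = false
N3 = N2 NAND in2 = false NAND true = true
N4 = N3 NOR in1 = true NOR true = false
N6 = in3 XOR in4 = false XOR true = true
N7 = NOT N2 = NOT false = true
N8 = N4 NOR in4 = false NOR true = false
N9 = N4 NOR N8 = false NOR false = true
N12 = N7 OR N9 = true OR true = true
N14 = N6 XNOR N12 = true XNOR true = true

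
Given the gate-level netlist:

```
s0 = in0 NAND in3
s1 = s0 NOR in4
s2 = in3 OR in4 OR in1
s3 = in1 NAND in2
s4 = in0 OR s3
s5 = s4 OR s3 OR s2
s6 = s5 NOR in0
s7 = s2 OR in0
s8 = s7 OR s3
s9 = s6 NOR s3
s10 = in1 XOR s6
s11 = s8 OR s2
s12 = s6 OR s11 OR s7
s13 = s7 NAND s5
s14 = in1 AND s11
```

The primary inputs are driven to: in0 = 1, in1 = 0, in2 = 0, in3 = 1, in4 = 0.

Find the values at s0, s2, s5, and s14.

s0 = 0; s2 = 1; s5 = 1; s14 = 0

s0 = in0 NAND in3 = 1 NAND 1 = 0
s2 = in3 OR in4 OR in1 = 1 OR 0 OR 0 = 1
s3 = in1 NAND in2 = 0 NAND 0 = 1
s4 = in0 OR s3 = 1 OR 1 = 1
s5 = s4 OR s3 OR s2 = 1 OR 1 OR 1 = 1
s7 = s2 OR in0 = 1 OR 1 = 1
s8 = s7 OR s3 = 1 OR 1 = 1
s11 = s8 OR s2 = 1 OR 1 = 1
s14 = in1 AND s11 = 0 AND 1 = 0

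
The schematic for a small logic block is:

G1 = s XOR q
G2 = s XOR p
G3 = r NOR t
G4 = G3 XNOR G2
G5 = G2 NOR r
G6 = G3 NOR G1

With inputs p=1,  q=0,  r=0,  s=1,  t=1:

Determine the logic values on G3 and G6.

G3 = 0, G6 = 0

G1 = s XOR q = 1 XOR 0 = 1
G3 = r NOR t = 0 NOR 1 = 0
G6 = G3 NOR G1 = 0 NOR 1 = 0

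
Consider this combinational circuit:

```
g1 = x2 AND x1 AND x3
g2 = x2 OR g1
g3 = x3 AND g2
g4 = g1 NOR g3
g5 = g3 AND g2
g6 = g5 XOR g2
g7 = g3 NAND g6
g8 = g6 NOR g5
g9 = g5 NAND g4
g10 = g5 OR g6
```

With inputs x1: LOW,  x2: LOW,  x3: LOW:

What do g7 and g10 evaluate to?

g1 = x2 AND x1 AND x3 = LOW AND LOW AND LOW = LOW
g2 = x2 OR g1 = LOW OR LOW = LOW
g3 = x3 AND g2 = LOW AND LOW = LOW
g5 = g3 AND g2 = LOW AND LOW = LOW
g6 = g5 XOR g2 = LOW XOR LOW = LOW
g7 = g3 NAND g6 = LOW NAND LOW = HIGH
g10 = g5 OR g6 = LOW OR LOW = LOW

g7 = HIGH; g10 = LOW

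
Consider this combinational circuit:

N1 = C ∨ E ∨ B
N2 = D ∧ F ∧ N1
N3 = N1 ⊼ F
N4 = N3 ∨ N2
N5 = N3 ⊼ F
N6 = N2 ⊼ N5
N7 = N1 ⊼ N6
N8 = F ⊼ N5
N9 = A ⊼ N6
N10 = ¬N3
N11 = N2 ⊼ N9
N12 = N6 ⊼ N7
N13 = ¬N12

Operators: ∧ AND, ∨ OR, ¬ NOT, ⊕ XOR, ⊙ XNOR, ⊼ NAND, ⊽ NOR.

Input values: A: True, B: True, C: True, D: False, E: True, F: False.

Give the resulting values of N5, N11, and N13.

N1 = C OR E OR B = True OR True OR True = True
N2 = D AND F AND N1 = False AND False AND True = False
N3 = N1 NAND F = True NAND False = True
N5 = N3 NAND F = True NAND False = True
N6 = N2 NAND N5 = False NAND True = True
N7 = N1 NAND N6 = True NAND True = False
N9 = A NAND N6 = True NAND True = False
N11 = N2 NAND N9 = False NAND False = True
N12 = N6 NAND N7 = True NAND False = True
N13 = NOT N12 = NOT True = False

N5 = True; N11 = True; N13 = False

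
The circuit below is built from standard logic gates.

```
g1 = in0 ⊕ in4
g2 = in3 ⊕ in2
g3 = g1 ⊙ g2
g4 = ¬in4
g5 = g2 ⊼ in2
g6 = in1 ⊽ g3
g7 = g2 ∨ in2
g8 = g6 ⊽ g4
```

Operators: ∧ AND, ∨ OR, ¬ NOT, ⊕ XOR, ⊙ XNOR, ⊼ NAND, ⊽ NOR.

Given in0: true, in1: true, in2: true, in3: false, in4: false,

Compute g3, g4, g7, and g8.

g3 = true; g4 = true; g7 = true; g8 = false

g1 = in0 XOR in4 = true XOR false = true
g2 = in3 XOR in2 = false XOR true = true
g3 = g1 XNOR g2 = true XNOR true = true
g4 = NOT in4 = NOT false = true
g6 = in1 NOR g3 = true NOR true = false
g7 = g2 OR in2 = true OR true = true
g8 = g6 NOR g4 = false NOR true = false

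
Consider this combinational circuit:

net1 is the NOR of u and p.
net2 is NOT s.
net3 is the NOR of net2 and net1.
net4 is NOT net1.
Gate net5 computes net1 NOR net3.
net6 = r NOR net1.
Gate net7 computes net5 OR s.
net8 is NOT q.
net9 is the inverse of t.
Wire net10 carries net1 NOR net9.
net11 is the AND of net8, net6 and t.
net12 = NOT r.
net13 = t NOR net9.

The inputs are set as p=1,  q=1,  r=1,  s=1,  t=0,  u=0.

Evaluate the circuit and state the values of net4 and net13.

net4 = 1, net13 = 0

net1 = u NOR p = 0 NOR 1 = 0
net4 = NOT net1 = NOT 0 = 1
net9 = NOT t = NOT 0 = 1
net13 = t NOR net9 = 0 NOR 1 = 0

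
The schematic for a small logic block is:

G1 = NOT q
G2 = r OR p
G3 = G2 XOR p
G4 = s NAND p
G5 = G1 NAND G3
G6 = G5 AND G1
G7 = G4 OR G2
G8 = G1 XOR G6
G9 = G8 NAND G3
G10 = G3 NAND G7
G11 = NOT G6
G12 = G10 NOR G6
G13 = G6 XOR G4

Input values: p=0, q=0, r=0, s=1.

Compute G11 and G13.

G11 = 0  G13 = 0

G1 = NOT q = NOT 0 = 1
G2 = r OR p = 0 OR 0 = 0
G3 = G2 XOR p = 0 XOR 0 = 0
G4 = s NAND p = 1 NAND 0 = 1
G5 = G1 NAND G3 = 1 NAND 0 = 1
G6 = G5 AND G1 = 1 AND 1 = 1
G11 = NOT G6 = NOT 1 = 0
G13 = G6 XOR G4 = 1 XOR 1 = 0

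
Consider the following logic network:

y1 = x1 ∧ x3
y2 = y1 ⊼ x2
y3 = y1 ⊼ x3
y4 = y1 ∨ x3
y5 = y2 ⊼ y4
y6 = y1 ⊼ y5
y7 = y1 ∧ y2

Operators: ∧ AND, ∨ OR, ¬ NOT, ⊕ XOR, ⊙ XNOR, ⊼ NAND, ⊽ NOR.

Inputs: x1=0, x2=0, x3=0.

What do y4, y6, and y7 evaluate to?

y1 = x1 AND x3 = 0 AND 0 = 0
y2 = y1 NAND x2 = 0 NAND 0 = 1
y4 = y1 OR x3 = 0 OR 0 = 0
y5 = y2 NAND y4 = 1 NAND 0 = 1
y6 = y1 NAND y5 = 0 NAND 1 = 1
y7 = y1 AND y2 = 0 AND 1 = 0

y4 = 0, y6 = 1, y7 = 0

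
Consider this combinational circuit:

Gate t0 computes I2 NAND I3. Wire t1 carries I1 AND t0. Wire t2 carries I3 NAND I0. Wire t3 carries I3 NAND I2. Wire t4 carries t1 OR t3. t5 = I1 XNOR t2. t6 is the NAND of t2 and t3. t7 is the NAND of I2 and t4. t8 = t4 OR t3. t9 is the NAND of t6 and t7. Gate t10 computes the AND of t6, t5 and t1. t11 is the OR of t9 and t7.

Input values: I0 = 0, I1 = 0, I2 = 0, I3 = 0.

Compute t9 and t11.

t9 = 1  t11 = 1

t0 = I2 NAND I3 = 0 NAND 0 = 1
t1 = I1 AND t0 = 0 AND 1 = 0
t2 = I3 NAND I0 = 0 NAND 0 = 1
t3 = I3 NAND I2 = 0 NAND 0 = 1
t4 = t1 OR t3 = 0 OR 1 = 1
t6 = t2 NAND t3 = 1 NAND 1 = 0
t7 = I2 NAND t4 = 0 NAND 1 = 1
t9 = t6 NAND t7 = 0 NAND 1 = 1
t11 = t9 OR t7 = 1 OR 1 = 1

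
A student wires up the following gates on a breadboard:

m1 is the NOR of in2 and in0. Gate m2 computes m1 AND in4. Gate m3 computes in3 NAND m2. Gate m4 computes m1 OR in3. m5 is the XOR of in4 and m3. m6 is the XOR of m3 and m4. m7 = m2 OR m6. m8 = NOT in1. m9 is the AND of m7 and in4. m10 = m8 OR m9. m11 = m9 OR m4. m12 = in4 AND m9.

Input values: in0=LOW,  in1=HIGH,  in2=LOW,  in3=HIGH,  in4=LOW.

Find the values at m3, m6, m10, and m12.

m3 = HIGH, m6 = LOW, m10 = LOW, m12 = LOW

m1 = in2 NOR in0 = LOW NOR LOW = HIGH
m2 = m1 AND in4 = HIGH AND LOW = LOW
m3 = in3 NAND m2 = HIGH NAND LOW = HIGH
m4 = m1 OR in3 = HIGH OR HIGH = HIGH
m6 = m3 XOR m4 = HIGH XOR HIGH = LOW
m7 = m2 OR m6 = LOW OR LOW = LOW
m8 = NOT in1 = NOT HIGH = LOW
m9 = m7 AND in4 = LOW AND LOW = LOW
m10 = m8 OR m9 = LOW OR LOW = LOW
m12 = in4 AND m9 = LOW AND LOW = LOW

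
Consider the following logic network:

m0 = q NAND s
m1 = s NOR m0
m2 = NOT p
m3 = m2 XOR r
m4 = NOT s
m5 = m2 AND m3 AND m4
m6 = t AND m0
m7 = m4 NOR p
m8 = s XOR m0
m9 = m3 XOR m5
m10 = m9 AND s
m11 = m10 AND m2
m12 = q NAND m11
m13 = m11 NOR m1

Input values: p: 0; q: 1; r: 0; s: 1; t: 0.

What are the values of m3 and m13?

m3 = 1; m13 = 0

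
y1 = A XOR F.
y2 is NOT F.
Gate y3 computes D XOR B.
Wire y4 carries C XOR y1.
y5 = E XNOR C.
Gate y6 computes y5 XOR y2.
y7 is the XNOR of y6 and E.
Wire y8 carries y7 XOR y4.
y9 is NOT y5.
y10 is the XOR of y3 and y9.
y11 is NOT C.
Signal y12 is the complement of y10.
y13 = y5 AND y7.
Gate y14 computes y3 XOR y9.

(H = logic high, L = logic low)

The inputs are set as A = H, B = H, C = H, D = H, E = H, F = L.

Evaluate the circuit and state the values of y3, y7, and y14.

y3 = L  y7 = L  y14 = L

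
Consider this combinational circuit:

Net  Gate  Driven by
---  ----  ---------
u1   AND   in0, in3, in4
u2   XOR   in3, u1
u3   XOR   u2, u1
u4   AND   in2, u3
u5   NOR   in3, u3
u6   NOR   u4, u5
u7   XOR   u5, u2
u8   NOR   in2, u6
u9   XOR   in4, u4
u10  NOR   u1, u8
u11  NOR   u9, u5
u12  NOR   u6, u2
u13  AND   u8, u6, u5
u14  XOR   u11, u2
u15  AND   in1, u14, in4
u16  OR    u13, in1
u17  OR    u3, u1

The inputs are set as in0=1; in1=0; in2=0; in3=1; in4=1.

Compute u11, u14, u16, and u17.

u11 = 0, u14 = 0, u16 = 0, u17 = 1

u1 = in0 AND in3 AND in4 = 1 AND 1 AND 1 = 1
u2 = in3 XOR u1 = 1 XOR 1 = 0
u3 = u2 XOR u1 = 0 XOR 1 = 1
u4 = in2 AND u3 = 0 AND 1 = 0
u5 = in3 NOR u3 = 1 NOR 1 = 0
u6 = u4 NOR u5 = 0 NOR 0 = 1
u8 = in2 NOR u6 = 0 NOR 1 = 0
u9 = in4 XOR u4 = 1 XOR 0 = 1
u11 = u9 NOR u5 = 1 NOR 0 = 0
u13 = u8 AND u6 AND u5 = 0 AND 1 AND 0 = 0
u14 = u11 XOR u2 = 0 XOR 0 = 0
u16 = u13 OR in1 = 0 OR 0 = 0
u17 = u3 OR u1 = 1 OR 1 = 1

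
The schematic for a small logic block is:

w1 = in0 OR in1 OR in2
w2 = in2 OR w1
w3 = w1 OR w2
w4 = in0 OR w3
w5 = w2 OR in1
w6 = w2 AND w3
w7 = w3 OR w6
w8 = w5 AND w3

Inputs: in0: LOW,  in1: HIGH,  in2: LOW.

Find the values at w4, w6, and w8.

w4 = HIGH  w6 = HIGH  w8 = HIGH

w1 = in0 OR in1 OR in2 = LOW OR HIGH OR LOW = HIGH
w2 = in2 OR w1 = LOW OR HIGH = HIGH
w3 = w1 OR w2 = HIGH OR HIGH = HIGH
w4 = in0 OR w3 = LOW OR HIGH = HIGH
w5 = w2 OR in1 = HIGH OR HIGH = HIGH
w6 = w2 AND w3 = HIGH AND HIGH = HIGH
w8 = w5 AND w3 = HIGH AND HIGH = HIGH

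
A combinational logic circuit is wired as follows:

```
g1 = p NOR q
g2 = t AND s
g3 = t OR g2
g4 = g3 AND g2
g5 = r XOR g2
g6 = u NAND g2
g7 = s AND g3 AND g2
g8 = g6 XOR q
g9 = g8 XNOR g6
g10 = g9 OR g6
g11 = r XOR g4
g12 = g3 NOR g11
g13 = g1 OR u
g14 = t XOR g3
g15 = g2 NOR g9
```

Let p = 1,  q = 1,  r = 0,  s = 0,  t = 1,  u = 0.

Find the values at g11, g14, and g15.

g11 = 0  g14 = 0  g15 = 1

g2 = t AND s = 1 AND 0 = 0
g3 = t OR g2 = 1 OR 0 = 1
g4 = g3 AND g2 = 1 AND 0 = 0
g6 = u NAND g2 = 0 NAND 0 = 1
g8 = g6 XOR q = 1 XOR 1 = 0
g9 = g8 XNOR g6 = 0 XNOR 1 = 0
g11 = r XOR g4 = 0 XOR 0 = 0
g14 = t XOR g3 = 1 XOR 1 = 0
g15 = g2 NOR g9 = 0 NOR 0 = 1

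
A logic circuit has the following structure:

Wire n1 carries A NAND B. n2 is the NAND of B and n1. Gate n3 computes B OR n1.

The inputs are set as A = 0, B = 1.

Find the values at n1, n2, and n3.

n1 = A NAND B = 0 NAND 1 = 1
n2 = B NAND n1 = 1 NAND 1 = 0
n3 = B OR n1 = 1 OR 1 = 1

n1 = 1  n2 = 0  n3 = 1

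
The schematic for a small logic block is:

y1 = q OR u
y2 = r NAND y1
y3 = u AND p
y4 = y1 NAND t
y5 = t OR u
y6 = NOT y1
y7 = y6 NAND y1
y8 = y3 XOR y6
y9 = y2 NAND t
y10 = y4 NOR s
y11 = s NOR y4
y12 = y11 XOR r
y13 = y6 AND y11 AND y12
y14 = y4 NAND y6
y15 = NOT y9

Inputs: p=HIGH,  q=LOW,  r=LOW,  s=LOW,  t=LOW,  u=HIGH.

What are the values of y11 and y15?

y11 = LOW  y15 = LOW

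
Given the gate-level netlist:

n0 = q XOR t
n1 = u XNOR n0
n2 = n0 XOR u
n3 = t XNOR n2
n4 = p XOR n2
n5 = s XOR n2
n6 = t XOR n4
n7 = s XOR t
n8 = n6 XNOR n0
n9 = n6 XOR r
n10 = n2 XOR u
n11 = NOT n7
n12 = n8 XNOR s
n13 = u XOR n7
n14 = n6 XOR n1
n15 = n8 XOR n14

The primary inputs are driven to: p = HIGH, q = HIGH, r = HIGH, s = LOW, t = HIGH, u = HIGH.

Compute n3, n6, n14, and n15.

n0 = q XOR t = HIGH XOR HIGH = LOW
n1 = u XNOR n0 = HIGH XNOR LOW = LOW
n2 = n0 XOR u = LOW XOR HIGH = HIGH
n3 = t XNOR n2 = HIGH XNOR HIGH = HIGH
n4 = p XOR n2 = HIGH XOR HIGH = LOW
n6 = t XOR n4 = HIGH XOR LOW = HIGH
n8 = n6 XNOR n0 = HIGH XNOR LOW = LOW
n14 = n6 XOR n1 = HIGH XOR LOW = HIGH
n15 = n8 XOR n14 = LOW XOR HIGH = HIGH

n3 = HIGH, n6 = HIGH, n14 = HIGH, n15 = HIGH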